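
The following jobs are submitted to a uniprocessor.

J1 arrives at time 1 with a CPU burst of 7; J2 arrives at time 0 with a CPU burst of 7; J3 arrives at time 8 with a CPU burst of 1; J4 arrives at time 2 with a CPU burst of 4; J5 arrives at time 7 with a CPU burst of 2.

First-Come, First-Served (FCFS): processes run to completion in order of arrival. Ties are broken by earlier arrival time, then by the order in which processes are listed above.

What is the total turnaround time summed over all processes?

62

Schedule: | J2 0-7 | J1 7-14 | J4 14-18 | J5 18-20 | J3 20-21 |
Completion: J1=14  J2=7  J3=21  J4=18  J5=20
Turnaround (C−A): J1=13  J2=7  J3=13  J4=16  J5=13
Turnaround = completion − arrival: J1=13, J2=7, J3=13, J4=16, J5=13
Total turnaround = 13 + 7 + 13 + 16 + 13 = 62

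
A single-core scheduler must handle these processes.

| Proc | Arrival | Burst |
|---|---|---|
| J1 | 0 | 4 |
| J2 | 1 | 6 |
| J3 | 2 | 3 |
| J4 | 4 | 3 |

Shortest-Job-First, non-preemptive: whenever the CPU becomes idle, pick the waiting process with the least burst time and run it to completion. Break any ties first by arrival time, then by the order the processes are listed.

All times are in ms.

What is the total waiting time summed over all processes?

14

Gantt: | J1 0-4 | J3 4-7 | J4 7-10 | J2 10-16 |
Completion: J1=4  J2=16  J3=7  J4=10
Turnaround (C−A): J1=4  J2=15  J3=5  J4=6
Waiting = turnaround − burst: J1=0, J2=9, J3=2, J4=3
Total waiting = 0 + 9 + 2 + 3 = 14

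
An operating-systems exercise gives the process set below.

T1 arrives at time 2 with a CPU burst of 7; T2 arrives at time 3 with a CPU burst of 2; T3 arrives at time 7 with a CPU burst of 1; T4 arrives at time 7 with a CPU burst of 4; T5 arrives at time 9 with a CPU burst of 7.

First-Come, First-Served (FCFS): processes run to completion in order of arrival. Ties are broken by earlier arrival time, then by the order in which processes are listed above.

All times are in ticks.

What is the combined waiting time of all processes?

Timeline: | idle 0-2 | T1 2-9 | T2 9-11 | T3 11-12 | T4 12-16 | T5 16-23 |
Completion: T1=9  T2=11  T3=12  T4=16  T5=23
Turnaround (C−A): T1=7  T2=8  T3=5  T4=9  T5=14
Waiting = turnaround − burst: T1=0, T2=6, T3=4, T4=5, T5=7
Total waiting = 0 + 6 + 4 + 5 + 7 = 22

22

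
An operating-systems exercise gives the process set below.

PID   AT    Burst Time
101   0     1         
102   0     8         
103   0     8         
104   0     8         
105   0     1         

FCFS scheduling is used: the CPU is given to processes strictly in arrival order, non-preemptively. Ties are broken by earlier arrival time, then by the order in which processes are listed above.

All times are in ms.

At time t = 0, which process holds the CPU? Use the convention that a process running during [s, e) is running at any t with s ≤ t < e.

101

Timeline: | 101 0-1 | 102 1-9 | 103 9-17 | 104 17-25 | 105 25-26 |
Completion: 101=1  102=9  103=17  104=25  105=26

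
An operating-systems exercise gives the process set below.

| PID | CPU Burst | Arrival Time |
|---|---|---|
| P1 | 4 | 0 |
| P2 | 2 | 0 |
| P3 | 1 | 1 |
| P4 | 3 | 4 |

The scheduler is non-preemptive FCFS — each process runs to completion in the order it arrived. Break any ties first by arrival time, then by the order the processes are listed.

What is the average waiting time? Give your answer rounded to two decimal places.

Schedule: | P1 0-4 | P2 4-6 | P3 6-7 | P4 7-10 |
Completion: P1=4  P2=6  P3=7  P4=10
Turnaround (C−A): P1=4  P2=6  P3=6  P4=6
Waiting times: P1=0, P2=4, P3=5, P4=3
Average waiting = (0+4+5+3) / 4 = 12/4 = 3.00

3.00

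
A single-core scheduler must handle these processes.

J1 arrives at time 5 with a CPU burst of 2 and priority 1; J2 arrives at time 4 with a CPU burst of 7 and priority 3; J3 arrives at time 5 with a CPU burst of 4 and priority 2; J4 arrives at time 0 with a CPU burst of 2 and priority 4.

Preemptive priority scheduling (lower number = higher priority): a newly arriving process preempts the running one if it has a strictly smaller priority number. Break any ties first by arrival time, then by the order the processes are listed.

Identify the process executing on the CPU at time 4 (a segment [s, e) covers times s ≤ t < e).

Timeline: | J4 0-2 | idle 2-4 | J2 4-5 | J1 5-7 | J3 7-11 | J2 11-17 |
Completion: J1=7  J2=17  J3=11  J4=2
Turnaround (C−A): J1=2  J2=13  J3=6  J4=2

J2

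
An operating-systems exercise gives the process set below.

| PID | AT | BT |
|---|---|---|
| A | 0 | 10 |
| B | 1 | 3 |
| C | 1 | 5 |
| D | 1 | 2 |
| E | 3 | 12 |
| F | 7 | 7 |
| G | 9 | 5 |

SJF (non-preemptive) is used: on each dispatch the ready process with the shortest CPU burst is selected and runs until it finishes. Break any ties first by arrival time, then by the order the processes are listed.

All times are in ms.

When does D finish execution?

12

Gantt: | A 0-10 | D 10-12 | B 12-15 | C 15-20 | G 20-25 | F 25-32 | E 32-44 |
Completion: A=10  B=15  C=20  D=12  E=44  F=32  G=25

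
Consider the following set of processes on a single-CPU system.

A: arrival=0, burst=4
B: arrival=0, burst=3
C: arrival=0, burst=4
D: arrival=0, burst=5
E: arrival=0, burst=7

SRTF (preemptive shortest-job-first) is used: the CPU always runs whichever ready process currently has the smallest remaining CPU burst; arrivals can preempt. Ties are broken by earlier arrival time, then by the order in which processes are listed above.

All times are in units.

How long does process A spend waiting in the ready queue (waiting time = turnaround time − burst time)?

Gantt: | B 0-3 | A 3-7 | C 7-11 | D 11-16 | E 16-23 |
Completion: A=7  B=3  C=11  D=16  E=23
Turnaround (C−A): A=7  B=3  C=11  D=16  E=23
Waiting(A) = turnaround − burst = 7 − 4 = 3

3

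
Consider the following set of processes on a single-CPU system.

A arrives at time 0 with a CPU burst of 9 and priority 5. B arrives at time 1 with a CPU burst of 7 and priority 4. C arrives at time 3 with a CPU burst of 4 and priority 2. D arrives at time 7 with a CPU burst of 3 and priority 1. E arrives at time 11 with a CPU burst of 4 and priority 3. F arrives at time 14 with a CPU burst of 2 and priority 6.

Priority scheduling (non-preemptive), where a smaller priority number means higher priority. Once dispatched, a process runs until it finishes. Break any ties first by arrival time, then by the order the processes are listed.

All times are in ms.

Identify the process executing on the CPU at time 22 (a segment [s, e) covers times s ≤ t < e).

B

Gantt: | A 0-9 | D 9-12 | C 12-16 | E 16-20 | B 20-27 | F 27-29 |
Completion: A=9  B=27  C=16  D=12  E=20  F=29
Turnaround (C−A): A=9  B=26  C=13  D=5  E=9  F=15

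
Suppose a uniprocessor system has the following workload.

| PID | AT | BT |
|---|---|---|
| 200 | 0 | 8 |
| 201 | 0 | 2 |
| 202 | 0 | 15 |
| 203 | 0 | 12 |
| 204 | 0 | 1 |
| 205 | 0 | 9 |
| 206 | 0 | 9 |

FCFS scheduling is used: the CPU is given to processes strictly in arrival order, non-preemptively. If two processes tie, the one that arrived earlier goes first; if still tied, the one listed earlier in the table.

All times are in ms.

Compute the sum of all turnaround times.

221

Timeline: | 200 0-8 | 201 8-10 | 202 10-25 | 203 25-37 | 204 37-38 | 205 38-47 | 206 47-56 |
Completion: 200=8  201=10  202=25  203=37  204=38  205=47  206=56
Turnaround = completion − arrival: 200=8, 201=10, 202=25, 203=37, 204=38, 205=47, 206=56
Total turnaround = 8 + 10 + 25 + 37 + 38 + 47 + 56 = 221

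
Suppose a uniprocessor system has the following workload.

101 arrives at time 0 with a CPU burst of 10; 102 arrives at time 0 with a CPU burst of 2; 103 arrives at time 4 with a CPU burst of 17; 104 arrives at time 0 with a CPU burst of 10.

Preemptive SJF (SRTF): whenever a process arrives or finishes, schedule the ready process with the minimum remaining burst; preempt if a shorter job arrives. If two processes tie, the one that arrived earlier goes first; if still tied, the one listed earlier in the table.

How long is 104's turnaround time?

22

Schedule: | 102 0-2 | 101 2-12 | 104 12-22 | 103 22-39 |
Completion: 101=12  102=2  103=39  104=22
Turnaround (C−A): 101=12  102=2  103=35  104=22
Turnaround(104) = completion − arrival = 22 − 0 = 22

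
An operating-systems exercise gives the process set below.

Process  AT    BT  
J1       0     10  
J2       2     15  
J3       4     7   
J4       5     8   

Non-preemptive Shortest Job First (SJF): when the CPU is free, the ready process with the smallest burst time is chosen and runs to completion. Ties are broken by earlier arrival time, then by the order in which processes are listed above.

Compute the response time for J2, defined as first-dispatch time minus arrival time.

Schedule: | J1 0-10 | J3 10-17 | J4 17-25 | J2 25-40 |
Completion: J1=10  J2=40  J3=17  J4=25
Turnaround (C−A): J1=10  J2=38  J3=13  J4=20
Response(J2) = first start − arrival = 25 − 2 = 23

23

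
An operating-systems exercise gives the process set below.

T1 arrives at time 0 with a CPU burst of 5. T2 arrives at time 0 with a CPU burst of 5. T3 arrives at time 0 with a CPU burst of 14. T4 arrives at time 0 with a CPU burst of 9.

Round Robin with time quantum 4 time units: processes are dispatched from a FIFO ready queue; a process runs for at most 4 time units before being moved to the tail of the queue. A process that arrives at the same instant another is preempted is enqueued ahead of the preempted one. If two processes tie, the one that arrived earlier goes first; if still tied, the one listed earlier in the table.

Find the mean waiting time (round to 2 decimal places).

16.50

Gantt: | T1 0-4 | T2 4-8 | T3 8-12 | T4 12-16 | T1 16-17 | T2 17-18 | T3 18-22 | T4 22-26 | T3 26-30 | T4 30-31 | T3 31-33 |
Completion: T1=17  T2=18  T3=33  T4=31
Turnaround (C−A): T1=17  T2=18  T3=33  T4=31
Waiting times: T1=12, T2=13, T3=19, T4=22
Average waiting = (12+13+19+22) / 4 = 66/4 = 16.50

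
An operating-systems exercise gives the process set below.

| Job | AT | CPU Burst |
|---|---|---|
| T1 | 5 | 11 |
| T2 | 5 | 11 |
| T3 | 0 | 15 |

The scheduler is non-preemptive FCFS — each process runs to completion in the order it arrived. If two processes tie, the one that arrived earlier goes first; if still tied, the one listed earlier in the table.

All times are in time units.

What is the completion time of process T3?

15

Timeline: | T3 0-15 | T1 15-26 | T2 26-37 |
Completion: T1=26  T2=37  T3=15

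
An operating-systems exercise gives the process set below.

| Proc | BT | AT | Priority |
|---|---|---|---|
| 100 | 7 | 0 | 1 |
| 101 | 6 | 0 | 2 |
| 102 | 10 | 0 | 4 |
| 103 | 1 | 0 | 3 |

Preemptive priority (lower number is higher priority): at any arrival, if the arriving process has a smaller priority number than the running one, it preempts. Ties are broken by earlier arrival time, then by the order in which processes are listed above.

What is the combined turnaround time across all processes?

Timeline: | 100 0-7 | 101 7-13 | 103 13-14 | 102 14-24 |
Completion: 100=7  101=13  102=24  103=14
Turnaround = completion − arrival: 100=7, 101=13, 102=24, 103=14
Total turnaround = 7 + 13 + 24 + 14 = 58

58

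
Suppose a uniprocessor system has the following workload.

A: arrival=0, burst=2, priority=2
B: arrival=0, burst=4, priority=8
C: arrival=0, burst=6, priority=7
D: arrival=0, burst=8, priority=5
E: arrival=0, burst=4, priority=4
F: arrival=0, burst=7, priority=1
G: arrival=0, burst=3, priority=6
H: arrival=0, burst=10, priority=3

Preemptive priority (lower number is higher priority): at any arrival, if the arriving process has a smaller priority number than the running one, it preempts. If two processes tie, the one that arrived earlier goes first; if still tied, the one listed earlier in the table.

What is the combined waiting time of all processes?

Gantt: | F 0-7 | A 7-9 | H 9-19 | E 19-23 | D 23-31 | G 31-34 | C 34-40 | B 40-44 |
Completion: A=9  B=44  C=40  D=31  E=23  F=7  G=34  H=19
Waiting = turnaround − burst: A=7, B=40, C=34, D=23, E=19, F=0, G=31, H=9
Total waiting = 7 + 40 + 34 + 23 + 19 + 0 + 31 + 9 = 163

163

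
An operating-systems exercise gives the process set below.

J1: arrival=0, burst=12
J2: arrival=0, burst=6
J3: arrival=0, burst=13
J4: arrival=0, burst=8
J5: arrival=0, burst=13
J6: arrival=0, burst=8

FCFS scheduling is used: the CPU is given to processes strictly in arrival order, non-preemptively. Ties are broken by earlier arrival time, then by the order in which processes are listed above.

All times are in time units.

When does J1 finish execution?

12

Schedule: | J1 0-12 | J2 12-18 | J3 18-31 | J4 31-39 | J5 39-52 | J6 52-60 |
Completion: J1=12  J2=18  J3=31  J4=39  J5=52  J6=60
Turnaround (C−A): J1=12  J2=18  J3=31  J4=39  J5=52  J6=60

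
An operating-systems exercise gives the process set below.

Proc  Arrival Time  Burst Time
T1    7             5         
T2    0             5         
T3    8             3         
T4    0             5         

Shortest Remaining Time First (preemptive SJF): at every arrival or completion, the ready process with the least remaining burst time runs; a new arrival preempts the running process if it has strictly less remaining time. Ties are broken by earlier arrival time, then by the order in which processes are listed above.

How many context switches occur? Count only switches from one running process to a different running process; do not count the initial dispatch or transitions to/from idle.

3

Gantt: | T2 0-5 | T4 5-10 | T3 10-13 | T1 13-18 |
Completion: T1=18  T2=5  T3=13  T4=10
Turnaround (C−A): T1=11  T2=5  T3=5  T4=10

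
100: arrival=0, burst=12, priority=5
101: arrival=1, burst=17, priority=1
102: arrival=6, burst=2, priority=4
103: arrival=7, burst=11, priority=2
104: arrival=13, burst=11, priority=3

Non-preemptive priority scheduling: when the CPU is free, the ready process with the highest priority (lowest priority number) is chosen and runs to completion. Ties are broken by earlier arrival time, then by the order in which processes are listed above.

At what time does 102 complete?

Gantt: | 100 0-12 | 101 12-29 | 103 29-40 | 104 40-51 | 102 51-53 |
Completion: 100=12  101=29  102=53  103=40  104=51

53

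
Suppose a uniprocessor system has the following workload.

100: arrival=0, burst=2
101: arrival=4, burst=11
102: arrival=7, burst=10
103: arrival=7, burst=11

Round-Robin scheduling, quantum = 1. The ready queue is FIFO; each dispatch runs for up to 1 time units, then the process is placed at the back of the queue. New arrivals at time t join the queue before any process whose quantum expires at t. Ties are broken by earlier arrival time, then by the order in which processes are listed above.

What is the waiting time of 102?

17

Timeline: | 100 0-2 | idle 2-4 | 101 4-7 | 102 7-8 | 103 8-9 | 101 9-10 | 102 10-11 | 103 11-12 | 101 12-13 | 102 13-14 | 103 14-15 | 101 15-16 | 102 16-17 | 103 17-18 | 101 18-19 | 102 19-20 | 103 20-21 | 101 21-22 | 102 22-23 | 103 23-24 | 101 24-25 | 102 25-26 | 103 26-27 | 101 27-28 | 102 28-29 | 103 29-30 | 101 30-31 | 102 31-32 | 103 32-33 | 102 33-34 | 103 34-36 |
Completion: 100=2  101=31  102=34  103=36
Waiting(102) = turnaround − burst = 27 − 10 = 17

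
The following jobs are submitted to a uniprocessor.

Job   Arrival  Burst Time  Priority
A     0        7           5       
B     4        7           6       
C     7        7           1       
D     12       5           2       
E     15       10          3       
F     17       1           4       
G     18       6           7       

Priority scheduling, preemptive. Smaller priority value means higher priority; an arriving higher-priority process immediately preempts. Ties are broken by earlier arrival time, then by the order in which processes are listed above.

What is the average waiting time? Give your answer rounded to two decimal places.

Gantt: | A 0-7 | C 7-14 | D 14-19 | E 19-29 | F 29-30 | B 30-37 | G 37-43 |
Completion: A=7  B=37  C=14  D=19  E=29  F=30  G=43
Waiting times: A=0, B=26, C=0, D=2, E=4, F=12, G=19
Average waiting = (0+26+0+2+4+12+19) / 7 = 63/7 = 9.00

9.00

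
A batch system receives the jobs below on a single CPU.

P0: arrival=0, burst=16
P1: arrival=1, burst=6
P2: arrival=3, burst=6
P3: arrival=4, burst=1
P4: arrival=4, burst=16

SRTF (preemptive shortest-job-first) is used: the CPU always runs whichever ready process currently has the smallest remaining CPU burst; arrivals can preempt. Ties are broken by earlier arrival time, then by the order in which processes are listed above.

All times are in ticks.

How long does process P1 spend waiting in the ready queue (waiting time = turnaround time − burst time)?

Gantt: | P0 0-1 | P1 1-4 | P3 4-5 | P1 5-8 | P2 8-14 | P0 14-29 | P4 29-45 |
Completion: P0=29  P1=8  P2=14  P3=5  P4=45
Waiting(P1) = turnaround − burst = 7 − 6 = 1

1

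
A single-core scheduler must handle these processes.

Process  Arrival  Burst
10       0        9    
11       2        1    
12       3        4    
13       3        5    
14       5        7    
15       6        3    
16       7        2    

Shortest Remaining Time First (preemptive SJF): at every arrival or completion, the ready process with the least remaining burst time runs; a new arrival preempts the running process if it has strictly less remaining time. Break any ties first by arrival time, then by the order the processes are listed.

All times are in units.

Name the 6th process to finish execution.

10

Schedule: | 10 0-2 | 11 2-3 | 12 3-7 | 16 7-9 | 15 9-12 | 13 12-17 | 10 17-24 | 14 24-31 |
Completion: 10=24  11=3  12=7  13=17  14=31  15=12  16=9
Turnaround (C−A): 10=24  11=1  12=4  13=14  14=26  15=6  16=2
Finish order: 11 → 12 → 16 → 15 → 13 → 10 → 14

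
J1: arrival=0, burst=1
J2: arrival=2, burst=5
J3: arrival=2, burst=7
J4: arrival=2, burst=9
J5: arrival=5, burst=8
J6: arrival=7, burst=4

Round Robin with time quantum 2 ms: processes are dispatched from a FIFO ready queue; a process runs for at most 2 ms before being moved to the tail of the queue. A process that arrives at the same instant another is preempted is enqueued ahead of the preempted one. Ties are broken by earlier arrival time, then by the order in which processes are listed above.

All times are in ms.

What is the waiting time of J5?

Schedule: | J1 0-1 | idle 1-2 | J2 2-4 | J3 4-6 | J4 6-8 | J2 8-10 | J5 10-12 | J3 12-14 | J6 14-16 | J4 16-18 | J2 18-19 | J5 19-21 | J3 21-23 | J6 23-25 | J4 25-27 | J5 27-29 | J3 29-30 | J4 30-32 | J5 32-34 | J4 34-35 |
Completion: J1=1  J2=19  J3=30  J4=35  J5=34  J6=25
Waiting(J5) = turnaround − burst = 29 − 8 = 21

21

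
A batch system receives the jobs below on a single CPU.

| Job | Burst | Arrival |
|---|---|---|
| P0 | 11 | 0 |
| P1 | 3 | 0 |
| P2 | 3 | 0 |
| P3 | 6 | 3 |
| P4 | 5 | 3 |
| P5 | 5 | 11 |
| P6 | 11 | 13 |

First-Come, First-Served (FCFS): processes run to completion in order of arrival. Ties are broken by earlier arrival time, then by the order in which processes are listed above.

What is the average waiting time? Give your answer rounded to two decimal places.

Gantt: | P0 0-11 | P1 11-14 | P2 14-17 | P3 17-23 | P4 23-28 | P5 28-33 | P6 33-44 |
Completion: P0=11  P1=14  P2=17  P3=23  P4=28  P5=33  P6=44
Turnaround (C−A): P0=11  P1=14  P2=17  P3=20  P4=25  P5=22  P6=31
Waiting times: P0=0, P1=11, P2=14, P3=14, P4=20, P5=17, P6=20
Average waiting = (0+11+14+14+20+17+20) / 7 = 96/7 = 13.71

13.71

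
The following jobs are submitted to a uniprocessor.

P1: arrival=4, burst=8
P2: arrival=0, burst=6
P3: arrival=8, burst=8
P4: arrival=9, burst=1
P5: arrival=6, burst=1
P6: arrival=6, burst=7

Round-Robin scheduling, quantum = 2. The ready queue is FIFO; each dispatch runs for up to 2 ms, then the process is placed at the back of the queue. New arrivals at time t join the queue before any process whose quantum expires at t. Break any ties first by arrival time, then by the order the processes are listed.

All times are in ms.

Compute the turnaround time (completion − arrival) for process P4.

7

Schedule: | P2 0-4 | P1 4-6 | P2 6-8 | P5 8-9 | P6 9-11 | P1 11-13 | P3 13-15 | P4 15-16 | P6 16-18 | P1 18-20 | P3 20-22 | P6 22-24 | P1 24-26 | P3 26-28 | P6 28-29 | P3 29-31 |
Completion: P1=26  P2=8  P3=31  P4=16  P5=9  P6=29
Turnaround (C−A): P1=22  P2=8  P3=23  P4=7  P5=3  P6=23
Turnaround(P4) = completion − arrival = 16 − 9 = 7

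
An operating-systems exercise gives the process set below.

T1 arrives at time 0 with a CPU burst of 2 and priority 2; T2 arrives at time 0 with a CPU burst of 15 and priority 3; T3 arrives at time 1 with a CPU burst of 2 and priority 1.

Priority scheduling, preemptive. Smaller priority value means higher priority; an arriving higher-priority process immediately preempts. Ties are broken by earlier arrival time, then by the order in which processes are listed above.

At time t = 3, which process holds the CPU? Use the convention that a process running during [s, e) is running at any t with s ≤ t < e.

T1

Schedule: | T1 0-1 | T3 1-3 | T1 3-4 | T2 4-19 |
Completion: T1=4  T2=19  T3=3
Turnaround (C−A): T1=4  T2=19  T3=2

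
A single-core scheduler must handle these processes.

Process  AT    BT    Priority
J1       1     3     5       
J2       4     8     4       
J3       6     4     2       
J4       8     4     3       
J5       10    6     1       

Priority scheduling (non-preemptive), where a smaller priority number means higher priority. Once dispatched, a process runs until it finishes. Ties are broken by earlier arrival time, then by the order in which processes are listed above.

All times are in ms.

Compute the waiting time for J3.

12

Timeline: | idle 0-1 | J1 1-4 | J2 4-12 | J5 12-18 | J3 18-22 | J4 22-26 |
Completion: J1=4  J2=12  J3=22  J4=26  J5=18
Turnaround (C−A): J1=3  J2=8  J3=16  J4=18  J5=8
Waiting(J3) = turnaround − burst = 16 − 4 = 12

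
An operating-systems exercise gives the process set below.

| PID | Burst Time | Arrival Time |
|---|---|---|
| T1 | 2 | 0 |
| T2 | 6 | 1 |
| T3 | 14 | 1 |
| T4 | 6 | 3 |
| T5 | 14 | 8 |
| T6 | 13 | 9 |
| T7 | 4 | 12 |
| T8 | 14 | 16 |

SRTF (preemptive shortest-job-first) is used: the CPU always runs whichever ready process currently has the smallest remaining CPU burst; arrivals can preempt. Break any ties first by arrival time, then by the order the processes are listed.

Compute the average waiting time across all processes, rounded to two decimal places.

Timeline: | T1 0-2 | T2 2-8 | T4 8-14 | T7 14-18 | T6 18-31 | T3 31-45 | T5 45-59 | T8 59-73 |
Completion: T1=2  T2=8  T3=45  T4=14  T5=59  T6=31  T7=18  T8=73
Waiting times: T1=0, T2=1, T3=30, T4=5, T5=37, T6=9, T7=2, T8=43
Average waiting = (0+1+30+5+37+9+2+43) / 8 = 127/8 = 15.88

15.88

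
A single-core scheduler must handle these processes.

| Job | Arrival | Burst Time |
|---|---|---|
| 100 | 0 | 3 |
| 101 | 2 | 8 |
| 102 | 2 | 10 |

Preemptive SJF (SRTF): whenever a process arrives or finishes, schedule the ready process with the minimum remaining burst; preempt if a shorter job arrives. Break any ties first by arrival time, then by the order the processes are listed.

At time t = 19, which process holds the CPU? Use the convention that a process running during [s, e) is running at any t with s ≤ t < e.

Gantt: | 100 0-3 | 101 3-11 | 102 11-21 |
Completion: 100=3  101=11  102=21

102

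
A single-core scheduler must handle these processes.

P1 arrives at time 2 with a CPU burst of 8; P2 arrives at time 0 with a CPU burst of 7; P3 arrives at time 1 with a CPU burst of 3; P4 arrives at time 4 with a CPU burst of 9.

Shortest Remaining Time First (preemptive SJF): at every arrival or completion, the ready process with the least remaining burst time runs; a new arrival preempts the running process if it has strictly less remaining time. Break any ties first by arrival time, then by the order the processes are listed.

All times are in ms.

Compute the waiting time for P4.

Schedule: | P2 0-1 | P3 1-4 | P2 4-10 | P1 10-18 | P4 18-27 |
Completion: P1=18  P2=10  P3=4  P4=27
Turnaround (C−A): P1=16  P2=10  P3=3  P4=23
Waiting(P4) = turnaround − burst = 23 − 9 = 14

14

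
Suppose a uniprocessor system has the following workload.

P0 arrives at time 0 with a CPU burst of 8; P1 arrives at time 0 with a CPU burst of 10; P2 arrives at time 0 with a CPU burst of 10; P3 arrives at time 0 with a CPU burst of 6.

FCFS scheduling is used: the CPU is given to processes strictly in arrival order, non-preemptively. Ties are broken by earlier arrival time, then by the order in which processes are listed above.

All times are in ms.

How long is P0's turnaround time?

Timeline: | P0 0-8 | P1 8-18 | P2 18-28 | P3 28-34 |
Completion: P0=8  P1=18  P2=28  P3=34
Turnaround (C−A): P0=8  P1=18  P2=28  P3=34
Turnaround(P0) = completion − arrival = 8 − 0 = 8

8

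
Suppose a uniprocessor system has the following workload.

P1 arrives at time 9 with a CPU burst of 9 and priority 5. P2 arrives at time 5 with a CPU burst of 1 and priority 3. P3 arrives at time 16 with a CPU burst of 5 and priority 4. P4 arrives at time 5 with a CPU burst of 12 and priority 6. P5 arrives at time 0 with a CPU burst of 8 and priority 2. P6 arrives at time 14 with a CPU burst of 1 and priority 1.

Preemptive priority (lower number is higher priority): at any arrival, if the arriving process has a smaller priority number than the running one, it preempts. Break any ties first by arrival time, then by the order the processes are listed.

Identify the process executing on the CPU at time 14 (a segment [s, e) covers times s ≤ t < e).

Gantt: | P5 0-8 | P2 8-9 | P1 9-14 | P6 14-15 | P1 15-16 | P3 16-21 | P1 21-24 | P4 24-36 |
Completion: P1=24  P2=9  P3=21  P4=36  P5=8  P6=15
Turnaround (C−A): P1=15  P2=4  P3=5  P4=31  P5=8  P6=1

P6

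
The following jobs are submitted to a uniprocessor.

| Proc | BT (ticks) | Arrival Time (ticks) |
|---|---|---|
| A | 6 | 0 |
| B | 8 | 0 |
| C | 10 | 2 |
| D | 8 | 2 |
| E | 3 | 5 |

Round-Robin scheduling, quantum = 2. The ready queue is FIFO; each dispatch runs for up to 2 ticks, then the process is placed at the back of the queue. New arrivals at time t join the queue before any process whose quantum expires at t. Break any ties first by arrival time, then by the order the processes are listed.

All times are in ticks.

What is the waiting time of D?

Schedule: | A 0-2 | B 2-4 | C 4-6 | D 6-8 | A 8-10 | B 10-12 | E 12-14 | C 14-16 | D 16-18 | A 18-20 | B 20-22 | E 22-23 | C 23-25 | D 25-27 | B 27-29 | C 29-31 | D 31-33 | C 33-35 |
Completion: A=20  B=29  C=35  D=33  E=23
Turnaround (C−A): A=20  B=29  C=33  D=31  E=18
Waiting(D) = turnaround − burst = 31 − 8 = 23

23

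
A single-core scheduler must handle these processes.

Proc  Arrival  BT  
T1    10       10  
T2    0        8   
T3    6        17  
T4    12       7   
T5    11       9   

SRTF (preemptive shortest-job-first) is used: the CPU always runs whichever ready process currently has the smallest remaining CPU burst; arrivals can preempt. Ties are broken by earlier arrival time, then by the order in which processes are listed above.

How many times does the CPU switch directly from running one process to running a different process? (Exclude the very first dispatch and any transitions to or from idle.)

Gantt: | T2 0-8 | T3 8-10 | T1 10-12 | T4 12-19 | T1 19-27 | T5 27-36 | T3 36-51 |
Completion: T1=27  T2=8  T3=51  T4=19  T5=36

6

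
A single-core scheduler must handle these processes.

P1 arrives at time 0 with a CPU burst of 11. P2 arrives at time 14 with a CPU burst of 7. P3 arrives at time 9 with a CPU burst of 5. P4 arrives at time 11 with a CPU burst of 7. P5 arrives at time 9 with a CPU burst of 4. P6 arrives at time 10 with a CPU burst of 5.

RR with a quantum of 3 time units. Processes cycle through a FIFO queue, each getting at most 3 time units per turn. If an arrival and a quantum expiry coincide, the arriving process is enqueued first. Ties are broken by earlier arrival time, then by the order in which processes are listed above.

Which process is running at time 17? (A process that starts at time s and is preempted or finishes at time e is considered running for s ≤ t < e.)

Gantt: | P1 0-9 | P3 9-12 | P5 12-15 | P1 15-17 | P6 17-20 | P4 20-23 | P3 23-25 | P2 25-28 | P5 28-29 | P6 29-31 | P4 31-34 | P2 34-37 | P4 37-38 | P2 38-39 |
Completion: P1=17  P2=39  P3=25  P4=38  P5=29  P6=31

P6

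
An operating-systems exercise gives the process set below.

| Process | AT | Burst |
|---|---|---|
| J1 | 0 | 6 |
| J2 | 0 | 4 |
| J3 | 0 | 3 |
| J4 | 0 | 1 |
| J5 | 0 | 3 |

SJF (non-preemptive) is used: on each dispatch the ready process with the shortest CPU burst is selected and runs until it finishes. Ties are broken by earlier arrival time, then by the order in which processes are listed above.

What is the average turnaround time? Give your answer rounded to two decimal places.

Timeline: | J4 0-1 | J3 1-4 | J5 4-7 | J2 7-11 | J1 11-17 |
Completion: J1=17  J2=11  J3=4  J4=1  J5=7
Turnaround (C−A): J1=17  J2=11  J3=4  J4=1  J5=7
Turnaround times: J1=17, J2=11, J3=4, J4=1, J5=7
Average turnaround = (17+11+4+1+7) / 5 = 40/5 = 8.00

8.00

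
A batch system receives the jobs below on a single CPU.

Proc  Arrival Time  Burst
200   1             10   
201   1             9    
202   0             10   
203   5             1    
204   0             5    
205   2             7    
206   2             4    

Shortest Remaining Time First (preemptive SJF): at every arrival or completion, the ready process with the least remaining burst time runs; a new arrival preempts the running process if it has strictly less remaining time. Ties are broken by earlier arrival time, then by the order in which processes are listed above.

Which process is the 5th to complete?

201

Timeline: | 204 0-5 | 203 5-6 | 206 6-10 | 205 10-17 | 201 17-26 | 202 26-36 | 200 36-46 |
Completion: 200=46  201=26  202=36  203=6  204=5  205=17  206=10
Turnaround (C−A): 200=45  201=25  202=36  203=1  204=5  205=15  206=8
Finish order: 204 → 203 → 206 → 205 → 201 → 202 → 200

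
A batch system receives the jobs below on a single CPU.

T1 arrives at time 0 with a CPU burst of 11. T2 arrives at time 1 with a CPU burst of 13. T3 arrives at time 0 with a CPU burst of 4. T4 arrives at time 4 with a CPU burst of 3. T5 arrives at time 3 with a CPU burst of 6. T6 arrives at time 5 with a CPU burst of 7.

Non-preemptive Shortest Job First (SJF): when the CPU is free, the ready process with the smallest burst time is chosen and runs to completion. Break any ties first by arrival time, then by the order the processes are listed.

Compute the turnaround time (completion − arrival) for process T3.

Timeline: | T3 0-4 | T4 4-7 | T5 7-13 | T6 13-20 | T1 20-31 | T2 31-44 |
Completion: T1=31  T2=44  T3=4  T4=7  T5=13  T6=20
Turnaround(T3) = completion − arrival = 4 − 0 = 4

4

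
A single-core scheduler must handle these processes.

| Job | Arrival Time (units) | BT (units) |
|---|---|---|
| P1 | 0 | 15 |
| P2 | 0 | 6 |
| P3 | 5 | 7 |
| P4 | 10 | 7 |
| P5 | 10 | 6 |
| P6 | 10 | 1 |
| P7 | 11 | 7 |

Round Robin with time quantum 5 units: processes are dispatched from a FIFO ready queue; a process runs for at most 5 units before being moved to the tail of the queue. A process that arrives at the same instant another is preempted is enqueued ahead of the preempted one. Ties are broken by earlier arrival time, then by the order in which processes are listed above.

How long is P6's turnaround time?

21

Gantt: | P1 0-5 | P2 5-10 | P3 10-15 | P1 15-20 | P4 20-25 | P5 25-30 | P6 30-31 | P2 31-32 | P7 32-37 | P3 37-39 | P1 39-44 | P4 44-46 | P5 46-47 | P7 47-49 |
Completion: P1=44  P2=32  P3=39  P4=46  P5=47  P6=31  P7=49
Turnaround(P6) = completion − arrival = 31 − 10 = 21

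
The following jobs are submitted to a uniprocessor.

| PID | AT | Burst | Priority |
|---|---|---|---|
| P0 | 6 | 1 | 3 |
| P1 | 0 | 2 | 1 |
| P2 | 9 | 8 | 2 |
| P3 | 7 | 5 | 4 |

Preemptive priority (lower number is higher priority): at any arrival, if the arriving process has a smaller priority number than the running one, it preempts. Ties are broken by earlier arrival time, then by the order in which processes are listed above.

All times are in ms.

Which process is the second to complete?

Gantt: | P1 0-2 | idle 2-6 | P0 6-7 | P3 7-9 | P2 9-17 | P3 17-20 |
Completion: P0=7  P1=2  P2=17  P3=20
Turnaround (C−A): P0=1  P1=2  P2=8  P3=13
Finish order: P1 → P0 → P2 → P3

P0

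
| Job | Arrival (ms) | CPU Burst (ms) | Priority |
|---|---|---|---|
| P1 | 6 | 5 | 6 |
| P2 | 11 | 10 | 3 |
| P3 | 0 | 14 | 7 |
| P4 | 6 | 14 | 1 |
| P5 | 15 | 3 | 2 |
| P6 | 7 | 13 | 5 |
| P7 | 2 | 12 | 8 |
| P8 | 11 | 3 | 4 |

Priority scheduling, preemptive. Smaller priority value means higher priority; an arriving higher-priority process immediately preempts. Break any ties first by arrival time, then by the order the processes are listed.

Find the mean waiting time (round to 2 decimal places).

27.38

Gantt: | P3 0-6 | P4 6-20 | P5 20-23 | P2 23-33 | P8 33-36 | P6 36-49 | P1 49-54 | P3 54-62 | P7 62-74 |
Completion: P1=54  P2=33  P3=62  P4=20  P5=23  P6=49  P7=74  P8=36
Turnaround (C−A): P1=48  P2=22  P3=62  P4=14  P5=8  P6=42  P7=72  P8=25
Waiting times: P1=43, P2=12, P3=48, P4=0, P5=5, P6=29, P7=60, P8=22
Average waiting = (43+12+48+0+5+29+60+22) / 8 = 219/8 = 27.38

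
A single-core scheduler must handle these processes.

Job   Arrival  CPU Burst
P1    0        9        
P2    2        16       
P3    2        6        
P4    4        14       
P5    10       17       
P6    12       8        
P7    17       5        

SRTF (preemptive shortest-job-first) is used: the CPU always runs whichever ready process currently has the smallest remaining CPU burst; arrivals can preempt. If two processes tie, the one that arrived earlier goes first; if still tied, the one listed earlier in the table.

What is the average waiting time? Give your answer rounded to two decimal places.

Gantt: | P1 0-2 | P3 2-8 | P1 8-15 | P6 15-17 | P7 17-22 | P6 22-28 | P4 28-42 | P2 42-58 | P5 58-75 |
Completion: P1=15  P2=58  P3=8  P4=42  P5=75  P6=28  P7=22
Waiting times: P1=6, P2=40, P3=0, P4=24, P5=48, P6=8, P7=0
Average waiting = (6+40+0+24+48+8+0) / 7 = 126/7 = 18.00

18.00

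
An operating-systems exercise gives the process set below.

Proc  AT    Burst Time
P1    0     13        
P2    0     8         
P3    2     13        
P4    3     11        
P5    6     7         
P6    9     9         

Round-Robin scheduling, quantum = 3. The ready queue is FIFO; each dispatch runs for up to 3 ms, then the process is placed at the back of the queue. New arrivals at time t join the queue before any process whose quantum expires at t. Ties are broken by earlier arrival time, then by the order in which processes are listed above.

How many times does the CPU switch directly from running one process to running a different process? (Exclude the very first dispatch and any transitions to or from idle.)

22

Gantt: | P1 0-3 | P2 3-6 | P3 6-9 | P4 9-12 | P1 12-15 | P5 15-18 | P2 18-21 | P6 21-24 | P3 24-27 | P4 27-30 | P1 30-33 | P5 33-36 | P2 36-38 | P6 38-41 | P3 41-44 | P4 44-47 | P1 47-50 | P5 50-51 | P6 51-54 | P3 54-57 | P4 57-59 | P1 59-60 | P3 60-61 |
Completion: P1=60  P2=38  P3=61  P4=59  P5=51  P6=54
Turnaround (C−A): P1=60  P2=38  P3=59  P4=56  P5=45  P6=45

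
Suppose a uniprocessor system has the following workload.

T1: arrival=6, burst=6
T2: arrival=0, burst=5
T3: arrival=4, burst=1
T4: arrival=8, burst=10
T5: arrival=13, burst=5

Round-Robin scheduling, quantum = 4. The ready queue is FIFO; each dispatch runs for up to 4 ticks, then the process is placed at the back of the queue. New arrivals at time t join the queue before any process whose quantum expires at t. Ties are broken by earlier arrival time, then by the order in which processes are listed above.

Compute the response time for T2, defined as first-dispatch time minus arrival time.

0

Timeline: | T2 0-4 | T3 4-5 | T2 5-6 | T1 6-10 | T4 10-14 | T1 14-16 | T5 16-20 | T4 20-24 | T5 24-25 | T4 25-27 |
Completion: T1=16  T2=6  T3=5  T4=27  T5=25
Turnaround (C−A): T1=10  T2=6  T3=1  T4=19  T5=12
Response(T2) = first start − arrival = 0 − 0 = 0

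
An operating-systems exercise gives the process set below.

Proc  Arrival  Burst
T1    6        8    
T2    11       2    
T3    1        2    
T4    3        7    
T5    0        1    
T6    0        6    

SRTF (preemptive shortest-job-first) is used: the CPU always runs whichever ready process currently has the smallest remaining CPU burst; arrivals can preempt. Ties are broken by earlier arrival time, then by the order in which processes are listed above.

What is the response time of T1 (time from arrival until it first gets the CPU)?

12

Schedule: | T5 0-1 | T3 1-3 | T6 3-9 | T4 9-11 | T2 11-13 | T4 13-18 | T1 18-26 |
Completion: T1=26  T2=13  T3=3  T4=18  T5=1  T6=9
Response(T1) = first start − arrival = 18 − 6 = 12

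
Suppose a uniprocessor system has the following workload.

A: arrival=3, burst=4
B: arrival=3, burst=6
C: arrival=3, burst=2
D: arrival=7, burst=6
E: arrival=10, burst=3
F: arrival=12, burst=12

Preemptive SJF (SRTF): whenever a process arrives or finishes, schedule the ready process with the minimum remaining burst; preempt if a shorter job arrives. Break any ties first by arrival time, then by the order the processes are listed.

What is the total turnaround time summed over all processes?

67

Gantt: | idle 0-3 | C 3-5 | A 5-9 | B 9-10 | E 10-13 | B 13-18 | D 18-24 | F 24-36 |
Completion: A=9  B=18  C=5  D=24  E=13  F=36
Turnaround (C−A): A=6  B=15  C=2  D=17  E=3  F=24
Turnaround = completion − arrival: A=6, B=15, C=2, D=17, E=3, F=24
Total turnaround = 6 + 15 + 2 + 17 + 3 + 24 = 67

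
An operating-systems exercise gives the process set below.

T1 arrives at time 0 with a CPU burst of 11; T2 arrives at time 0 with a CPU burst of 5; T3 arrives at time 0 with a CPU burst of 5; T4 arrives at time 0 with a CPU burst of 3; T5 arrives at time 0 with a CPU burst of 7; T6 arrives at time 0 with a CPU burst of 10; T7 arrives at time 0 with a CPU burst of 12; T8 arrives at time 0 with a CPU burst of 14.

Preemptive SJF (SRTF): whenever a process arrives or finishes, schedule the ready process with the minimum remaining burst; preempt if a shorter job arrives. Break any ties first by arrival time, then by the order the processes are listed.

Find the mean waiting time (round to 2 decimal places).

Gantt: | T4 0-3 | T2 3-8 | T3 8-13 | T5 13-20 | T6 20-30 | T1 30-41 | T7 41-53 | T8 53-67 |
Completion: T1=41  T2=8  T3=13  T4=3  T5=20  T6=30  T7=53  T8=67
Waiting times: T1=30, T2=3, T3=8, T4=0, T5=13, T6=20, T7=41, T8=53
Average waiting = (30+3+8+0+13+20+41+53) / 8 = 168/8 = 21.00

21.00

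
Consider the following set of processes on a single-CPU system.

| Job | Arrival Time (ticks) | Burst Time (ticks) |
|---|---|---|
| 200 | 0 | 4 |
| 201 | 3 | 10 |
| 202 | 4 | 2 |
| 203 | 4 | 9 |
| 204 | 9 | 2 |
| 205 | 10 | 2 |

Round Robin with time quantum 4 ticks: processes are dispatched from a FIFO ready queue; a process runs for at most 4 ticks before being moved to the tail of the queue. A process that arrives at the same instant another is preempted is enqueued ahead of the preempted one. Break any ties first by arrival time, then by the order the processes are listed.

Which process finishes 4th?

Timeline: | 200 0-4 | 201 4-8 | 202 8-10 | 203 10-14 | 201 14-18 | 204 18-20 | 205 20-22 | 203 22-26 | 201 26-28 | 203 28-29 |
Completion: 200=4  201=28  202=10  203=29  204=20  205=22
Turnaround (C−A): 200=4  201=25  202=6  203=25  204=11  205=12
Finish order: 200 → 202 → 204 → 205 → 201 → 203

205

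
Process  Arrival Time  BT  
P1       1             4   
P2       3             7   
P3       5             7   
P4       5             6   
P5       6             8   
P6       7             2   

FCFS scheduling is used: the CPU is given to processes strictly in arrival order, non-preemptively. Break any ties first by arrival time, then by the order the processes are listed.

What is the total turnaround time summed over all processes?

Timeline: | idle 0-1 | P1 1-5 | P2 5-12 | P3 12-19 | P4 19-25 | P5 25-33 | P6 33-35 |
Completion: P1=5  P2=12  P3=19  P4=25  P5=33  P6=35
Turnaround (C−A): P1=4  P2=9  P3=14  P4=20  P5=27  P6=28
Turnaround = completion − arrival: P1=4, P2=9, P3=14, P4=20, P5=27, P6=28
Total turnaround = 4 + 9 + 14 + 20 + 27 + 28 = 102

102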